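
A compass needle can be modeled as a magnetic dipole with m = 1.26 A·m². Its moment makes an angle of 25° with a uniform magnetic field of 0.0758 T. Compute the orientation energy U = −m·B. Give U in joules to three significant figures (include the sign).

U = −m·B = −mB cosθ.
U = −(1.26)(0.0758)·cos25° = -0.08656 J.

U ≈ -0.0866 J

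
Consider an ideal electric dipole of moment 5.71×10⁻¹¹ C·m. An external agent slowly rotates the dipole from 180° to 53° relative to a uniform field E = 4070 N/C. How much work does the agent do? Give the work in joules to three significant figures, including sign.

W_ext = ΔU = U(θ₂) − U(θ₁) = −pE cosθ₂ − (−pE cosθ₁) = pE(cosθ₁ − cosθ₂).
W = (5.71×10⁻¹¹)(4070)·(cos180° − cos53°) = (2.324×10⁻⁷)·(-1.6018) = -3.723×10⁻⁷ J.

W ≈ -3.72×10⁻⁷ J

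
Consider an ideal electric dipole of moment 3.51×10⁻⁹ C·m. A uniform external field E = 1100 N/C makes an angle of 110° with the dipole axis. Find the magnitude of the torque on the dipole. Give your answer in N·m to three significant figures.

τ ≈ 3.63×10⁻⁶ N·m

Torque on an electric dipole: τ = pE sinθ.
τ = (3.51×10⁻⁹)(1100)·sin110° = 3.628×10⁻⁶ N·m.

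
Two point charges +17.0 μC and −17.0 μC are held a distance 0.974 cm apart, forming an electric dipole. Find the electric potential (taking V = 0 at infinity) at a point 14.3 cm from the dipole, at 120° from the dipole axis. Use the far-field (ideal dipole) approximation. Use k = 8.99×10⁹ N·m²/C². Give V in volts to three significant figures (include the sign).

Dipole moment p = qd = (1.70×10⁻⁵ C)(0.00974 m) = 1.656×10⁻⁷ C·m.
The dipole potential is V = kp cosθ / r².
V = (8.99×10⁹)(1.656×10⁻⁷)·cos120° / (0.143)² = -3.640×10⁴ V.

V ≈ -3.64×10⁴ V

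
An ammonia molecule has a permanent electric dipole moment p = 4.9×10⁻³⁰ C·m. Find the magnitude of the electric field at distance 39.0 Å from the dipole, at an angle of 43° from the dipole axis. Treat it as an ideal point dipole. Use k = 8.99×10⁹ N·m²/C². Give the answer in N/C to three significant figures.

E ≈ 1.20×10⁶ N/C

At angle θ the dipole field magnitude is E = (kp/r³)·√(1 + 3cos²θ).
kp/r³ = (8.99×10⁹)(4.90×10⁻³⁰) / (3.90×10⁻⁹)³ = 7.426×10⁵ N/C.
√(1 + 3cos²43°) = √(1 + 3·0.5349) = √2.6046 ≈ 1.6139.
E ≈ 7.426×10⁵ × 1.614 = 1.198×10⁶ N/C.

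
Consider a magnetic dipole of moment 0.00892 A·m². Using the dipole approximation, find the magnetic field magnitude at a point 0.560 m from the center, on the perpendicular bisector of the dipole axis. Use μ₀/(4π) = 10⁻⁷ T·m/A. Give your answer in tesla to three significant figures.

B ≈ 5.08×10⁻⁹ T

In the equatorial plane B = (μ₀/4π)·m/r³ (half the axial value).
B = (10⁻⁷)·(0.00892) / (0.560)³ = 5.079×10⁻⁹ T.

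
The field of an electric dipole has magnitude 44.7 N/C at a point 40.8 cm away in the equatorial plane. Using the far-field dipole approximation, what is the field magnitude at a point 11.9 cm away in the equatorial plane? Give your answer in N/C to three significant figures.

E ≈ 1800 N/C

Dipole fields scale as 1/r³ in the far field; the geometry is the same at both points.
E₂ = E₁ · (r₁/r₂)³ = 44.7 · (40.8/11.9)³.
(r₁/r₂)³ = (3.429)³ = 40.3.
E₂ ≈ 1802 N/C.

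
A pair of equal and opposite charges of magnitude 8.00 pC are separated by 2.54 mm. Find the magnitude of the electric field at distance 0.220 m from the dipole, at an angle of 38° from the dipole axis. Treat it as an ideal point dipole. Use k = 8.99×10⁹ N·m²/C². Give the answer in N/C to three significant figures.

E ≈ 0.0290 N/C

Dipole moment p = qd = (8.00×10⁻¹² C)(0.00254 m) = 2.032×10⁻¹⁴ C·m.
At angle θ the dipole field magnitude is E = (kp/r³)·√(1 + 3cos²θ).
kp/r³ = (8.99×10⁹)(2.032×10⁻¹⁴) / (0.220)³ = 0.01716 N/C.
√(1 + 3cos²38°) = √(1 + 3·0.6210) = √2.8629 ≈ 1.6920.
E ≈ 0.01716 × 1.692 = 0.02903 N/C.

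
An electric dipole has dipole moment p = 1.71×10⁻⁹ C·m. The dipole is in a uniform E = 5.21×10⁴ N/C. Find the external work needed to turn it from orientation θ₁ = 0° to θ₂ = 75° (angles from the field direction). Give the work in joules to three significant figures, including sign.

W ≈ 6.60×10⁻⁵ J

W_ext = ΔU = U(θ₂) − U(θ₁) = −pE cosθ₂ − (−pE cosθ₁) = pE(cosθ₁ − cosθ₂).
W = (1.71×10⁻⁹)(5.21×10⁴)·(cos0° − cos75°) = (8.909×10⁻⁵)·(+0.7412) = 6.603×10⁻⁵ J.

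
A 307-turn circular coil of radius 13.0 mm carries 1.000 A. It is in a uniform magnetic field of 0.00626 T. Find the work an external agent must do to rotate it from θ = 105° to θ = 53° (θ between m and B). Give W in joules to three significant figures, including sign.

W ≈ -8.78×10⁻⁴ J

m = NIA = NIπa² = 307·(1.00)·π·(0.0130)² = 0.163 A·m².
W_ext = ΔU = −mB cosθ₂ + mB cosθ₁ = mB(cosθ₁ − cosθ₂).
W = (0.163)(0.00626)·(cos105° − cos53°) = (0.001020)·(-0.8606) = -8.782×10⁻⁴ J.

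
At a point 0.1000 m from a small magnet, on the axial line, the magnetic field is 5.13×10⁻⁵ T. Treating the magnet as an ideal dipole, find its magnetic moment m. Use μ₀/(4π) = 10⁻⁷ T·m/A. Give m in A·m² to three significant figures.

On axis B = (μ₀/4π)·2m/r³, so m = Br³·4π/(μ₀·2).
m = (5.13×10⁻⁵)·(0.100)³ / (2·10⁻⁷) = 0.2565 A·m².

m ≈ 0.257 A·m²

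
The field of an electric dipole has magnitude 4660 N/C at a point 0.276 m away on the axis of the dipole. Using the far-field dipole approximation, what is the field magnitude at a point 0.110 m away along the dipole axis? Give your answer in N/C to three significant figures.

Dipole fields scale as 1/r³ in the far field; the geometry is the same at both points.
E₂ = E₁ · (r₁/r₂)³ = 4660 · (0.276/0.110)³.
(r₁/r₂)³ = (2.509)³ = 15.8.
E₂ ≈ 7.361×10⁴ N/C.

E ≈ 7.36×10⁴ N/C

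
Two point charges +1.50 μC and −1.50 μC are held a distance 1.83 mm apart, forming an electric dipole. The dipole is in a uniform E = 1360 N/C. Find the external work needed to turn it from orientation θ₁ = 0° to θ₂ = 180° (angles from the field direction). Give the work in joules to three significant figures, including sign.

W ≈ 7.47×10⁻⁶ J

Dipole moment p = qd = (1.50×10⁻⁶ C)(0.00183 m) = 2.745×10⁻⁹ C·m.
W_ext = ΔU = U(θ₂) − U(θ₁) = −pE cosθ₂ − (−pE cosθ₁) = pE(cosθ₁ − cosθ₂).
W = (2.745×10⁻⁹)(1360)·(cos0° − cos180°) = (3.733×10⁻⁶)·(+2.0000) = 7.466×10⁻⁶ J.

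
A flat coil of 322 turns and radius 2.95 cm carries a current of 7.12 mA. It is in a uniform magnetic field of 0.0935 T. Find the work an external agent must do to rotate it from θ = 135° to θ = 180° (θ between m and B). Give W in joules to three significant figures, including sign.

m = NIA = NIπa² = 322·(0.00712)·π·(0.0295)² = 0.006268 A·m².
W_ext = ΔU = −mB cosθ₂ + mB cosθ₁ = mB(cosθ₁ − cosθ₂).
W = (0.006268)(0.0935)·(cos135° − cos180°) = (5.861×10⁻⁴)·(+0.2929) = 1.717×10⁻⁴ J.

W ≈ 1.72×10⁻⁴ J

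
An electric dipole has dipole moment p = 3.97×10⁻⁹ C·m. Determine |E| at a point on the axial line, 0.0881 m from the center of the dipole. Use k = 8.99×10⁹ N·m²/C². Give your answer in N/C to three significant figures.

On the dipole axis E = 2kp/r³.
E = 2·(8.99×10⁹)(3.97×10⁻⁹) / (0.0881)³ = 1.044×10⁵ N/C.

E ≈ 1.04×10⁵ N/C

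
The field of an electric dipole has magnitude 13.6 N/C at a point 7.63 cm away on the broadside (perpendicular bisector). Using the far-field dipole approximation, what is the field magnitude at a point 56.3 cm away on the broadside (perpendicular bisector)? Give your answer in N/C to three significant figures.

E ≈ 0.0339 N/C

Dipole fields scale as 1/r³ in the far field; the geometry is the same at both points.
E₂ = E₁ · (r₁/r₂)³ = 13.6 · (7.63/56.3)³.
(r₁/r₂)³ = (0.1355)³ = 0.002489.
E₂ ≈ 0.03385 N/C.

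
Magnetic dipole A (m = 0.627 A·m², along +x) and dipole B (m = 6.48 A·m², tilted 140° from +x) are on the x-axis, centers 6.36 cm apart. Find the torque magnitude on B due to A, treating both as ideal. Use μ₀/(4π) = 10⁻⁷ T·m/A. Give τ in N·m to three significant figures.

τ ≈ 0.00203 N·m

Dipole B is on the axis of dipole A, so B₁ there is axial: B₁ = (μ₀/4π)·2m₁/r³ along +x.
B₁ = 2(10⁻⁷)(0.627)/(0.0636)³ = 4.874×10⁻⁴ T.
τ = m₂ B₁ sinθ.
τ = (6.48)(4.874×10⁻⁴)·sin140° = 0.002030 N·m.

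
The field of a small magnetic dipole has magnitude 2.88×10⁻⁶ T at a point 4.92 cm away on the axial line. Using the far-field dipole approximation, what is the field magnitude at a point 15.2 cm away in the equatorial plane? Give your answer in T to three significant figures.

Dipole fields scale as 1/r³ in the far field.
The axial field is twice the equatorial field at the same r, so the geometry factor is 1/2.
B₂ = B₁ · (1/2) · (r₁/r₂)³ = 2.88×10⁻⁶ · 0.5 · (4.92/15.2)³.
(r₁/r₂)³ = (0.3237)³ = 0.03391.
B₂ ≈ 4.883×10⁻⁸ T.

B ≈ 4.88×10⁻⁸ T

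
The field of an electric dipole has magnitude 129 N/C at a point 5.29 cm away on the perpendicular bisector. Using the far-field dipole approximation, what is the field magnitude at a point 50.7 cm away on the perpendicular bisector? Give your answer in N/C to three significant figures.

Dipole fields scale as 1/r³ in the far field; the geometry is the same at both points.
E₂ = E₁ · (r₁/r₂)³ = 129 · (5.29/50.7)³.
(r₁/r₂)³ = (0.1043)³ = 0.001136.
E₂ ≈ 0.1465 N/C.

E ≈ 0.147 N/C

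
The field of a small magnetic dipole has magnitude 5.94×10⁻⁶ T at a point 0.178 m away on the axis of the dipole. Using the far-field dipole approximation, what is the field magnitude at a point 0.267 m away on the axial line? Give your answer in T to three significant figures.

Dipole fields scale as 1/r³ in the far field; the geometry is the same at both points.
B₂ = B₁ · (r₁/r₂)³ = 5.94×10⁻⁶ · (0.178/0.267)³.
(r₁/r₂)³ = (0.6667)³ = 0.2963.
B₂ ≈ 1.760×10⁻⁶ T.

B ≈ 1.76×10⁻⁶ T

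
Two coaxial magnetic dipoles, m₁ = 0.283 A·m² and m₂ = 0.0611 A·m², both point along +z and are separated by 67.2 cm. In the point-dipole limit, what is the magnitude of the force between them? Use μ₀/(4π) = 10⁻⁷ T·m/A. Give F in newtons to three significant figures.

On-axis B of dipole 1: B = (μ₀/4π)·2m₁/r³. Force on dipole 2: F = m₂·dB/dr.
dB/dr = −(μ₀/4π)·6m₁/r⁴, so |F| = (μ₀/4π)·6m₁m₂/r⁴.
F = 6(10⁻⁷)(0.283)(0.0611)/(0.672)⁴ = 5.087×10⁻⁸ N.

F ≈ 5.09×10⁻⁸ N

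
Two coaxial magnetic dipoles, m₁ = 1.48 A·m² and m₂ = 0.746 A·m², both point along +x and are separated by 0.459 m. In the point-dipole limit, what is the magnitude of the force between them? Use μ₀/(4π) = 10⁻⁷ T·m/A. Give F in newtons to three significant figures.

F ≈ 1.49×10⁻⁵ N

On-axis B of dipole 1: B = (μ₀/4π)·2m₁/r³. Force on dipole 2: F = m₂·dB/dr.
dB/dr = −(μ₀/4π)·6m₁/r⁴, so |F| = (μ₀/4π)·6m₁m₂/r⁴.
F = 6(10⁻⁷)(1.48)(0.746)/(0.459)⁴ = 1.492×10⁻⁵ N.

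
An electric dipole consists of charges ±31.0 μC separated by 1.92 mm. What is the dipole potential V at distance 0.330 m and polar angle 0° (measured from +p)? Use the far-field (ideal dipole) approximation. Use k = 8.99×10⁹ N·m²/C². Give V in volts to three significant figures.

Dipole moment p = qd = (3.10×10⁻⁵ C)(0.00192 m) = 5.952×10⁻⁸ C·m.
The dipole potential is V = kp cosθ / r².
V = (8.99×10⁹)(5.952×10⁻⁸)·cos0° / (0.330)² = 4914 V.

V ≈ 4910 V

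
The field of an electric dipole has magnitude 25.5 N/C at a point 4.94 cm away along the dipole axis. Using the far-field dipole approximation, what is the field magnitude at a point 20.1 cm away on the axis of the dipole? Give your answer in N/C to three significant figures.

E ≈ 0.379 N/C

Dipole fields scale as 1/r³ in the far field; the geometry is the same at both points.
E₂ = E₁ · (r₁/r₂)³ = 25.5 · (4.94/20.1)³.
(r₁/r₂)³ = (0.2458)³ = 0.01485.
E₂ ≈ 0.3786 N/C.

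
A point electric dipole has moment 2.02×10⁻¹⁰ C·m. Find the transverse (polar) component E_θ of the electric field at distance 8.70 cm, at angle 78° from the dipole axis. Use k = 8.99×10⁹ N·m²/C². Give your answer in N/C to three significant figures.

For a dipole, E_θ = (kp sinθ)/r³.
kp/r³ = (8.99×10⁹)(2.02×10⁻¹⁰)/(0.0870)³ = 2758 N/C.
E_θ = 2758·sin78° = 2697 N/C.

E_θ ≈ 2700 N/C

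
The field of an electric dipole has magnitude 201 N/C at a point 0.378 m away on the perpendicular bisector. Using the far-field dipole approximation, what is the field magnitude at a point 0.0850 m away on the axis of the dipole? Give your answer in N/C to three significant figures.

Dipole fields scale as 1/r³ in the far field.
The axial field is twice the equatorial field at the same r, so the geometry factor is 2/1.
E₂ = E₁ · (2/1) · (r₁/r₂)³ = 201 · 2 · (0.378/0.0850)³.
(r₁/r₂)³ = (4.447)³ = 87.95.
E₂ ≈ 3.535×10⁴ N/C.

E ≈ 3.54×10⁴ N/C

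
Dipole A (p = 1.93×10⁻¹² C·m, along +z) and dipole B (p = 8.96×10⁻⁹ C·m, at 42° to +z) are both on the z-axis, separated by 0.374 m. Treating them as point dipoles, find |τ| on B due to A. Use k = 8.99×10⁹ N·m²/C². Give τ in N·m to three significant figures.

The second dipole sits on the axis of the first, so the field there is axial: E₁ = 2kp₁/r³ along +z.
E₁ = 2(8.99×10⁹)(1.93×10⁻¹²)/(0.374)³ = 0.6633 N/C.
Torque on the second dipole: τ = p₂ E₁ sinθ.
τ = (8.96×10⁻⁹)(0.6633)·sin42° = 3.977×10⁻⁹ N·m.

τ ≈ 3.98×10⁻⁹ N·m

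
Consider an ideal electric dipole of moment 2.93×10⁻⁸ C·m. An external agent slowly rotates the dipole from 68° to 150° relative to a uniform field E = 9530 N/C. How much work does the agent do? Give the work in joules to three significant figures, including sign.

W_ext = ΔU = U(θ₂) − U(θ₁) = −pE cosθ₂ − (−pE cosθ₁) = pE(cosθ₁ − cosθ₂).
W = (2.93×10⁻⁸)(9530)·(cos68° − cos150°) = (2.792×10⁻⁴)·(+1.2406) = 3.464×10⁻⁴ J.

W ≈ 3.46×10⁻⁴ J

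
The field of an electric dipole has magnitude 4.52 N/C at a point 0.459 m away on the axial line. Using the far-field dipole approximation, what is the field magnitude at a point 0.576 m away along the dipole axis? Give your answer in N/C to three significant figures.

E ≈ 2.29 N/C

Dipole fields scale as 1/r³ in the far field; the geometry is the same at both points.
E₂ = E₁ · (r₁/r₂)³ = 4.52 · (0.459/0.576)³.
(r₁/r₂)³ = (0.7969)³ = 0.506.
E₂ ≈ 2.287 N/C.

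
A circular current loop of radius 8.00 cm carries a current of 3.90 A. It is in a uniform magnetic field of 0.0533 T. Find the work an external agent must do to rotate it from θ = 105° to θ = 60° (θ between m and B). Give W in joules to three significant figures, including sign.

W ≈ -0.00317 J

Magnetic moment m = IA = Iπa² = (3.90)·π·(0.0800)² = 0.07841 A·m².
W_ext = ΔU = −mB cosθ₂ + mB cosθ₁ = mB(cosθ₁ − cosθ₂).
W = (0.07841)(0.0533)·(cos105° − cos60°) = (0.004179)·(-0.7588) = -0.003171 J.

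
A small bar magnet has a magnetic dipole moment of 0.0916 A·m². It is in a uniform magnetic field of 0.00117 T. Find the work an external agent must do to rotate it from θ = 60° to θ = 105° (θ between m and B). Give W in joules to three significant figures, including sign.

W_ext = ΔU = −mB cosθ₂ + mB cosθ₁ = mB(cosθ₁ − cosθ₂).
W = (0.0916)(0.00117)·(cos60° − cos105°) = (1.072×10⁻⁴)·(+0.7588) = 8.132×10⁻⁵ J.

W ≈ 8.13×10⁻⁵ J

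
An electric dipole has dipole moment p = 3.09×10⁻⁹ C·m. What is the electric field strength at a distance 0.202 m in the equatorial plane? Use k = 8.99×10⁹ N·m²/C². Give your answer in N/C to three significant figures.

On the perpendicular bisector E = kp/r³ (half the axial value at the same distance).
E = (8.99×10⁹)(3.09×10⁻⁹) / (0.202)³ = 3370 N/C.

E ≈ 3370 N/C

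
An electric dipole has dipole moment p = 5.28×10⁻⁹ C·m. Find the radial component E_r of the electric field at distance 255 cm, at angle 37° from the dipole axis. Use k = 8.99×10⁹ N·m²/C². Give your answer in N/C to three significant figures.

For a dipole, E_r = (2kp cosθ)/r³.
kp/r³ = (8.99×10⁹)(5.28×10⁻⁹)/(2.55)³ = 2.863 N/C.
E_r = 2·2.863·cos37° = 4.572 N/C.

E_r ≈ 4.57 N/C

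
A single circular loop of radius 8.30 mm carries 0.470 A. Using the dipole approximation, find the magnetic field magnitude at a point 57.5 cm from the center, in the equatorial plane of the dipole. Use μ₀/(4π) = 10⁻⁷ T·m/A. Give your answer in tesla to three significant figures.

B ≈ 5.35×10⁻¹¹ T

Magnetic moment m = IA = Iπa² = (0.470)·π·(0.00830)² = 1.017×10⁻⁴ A·m².
In the equatorial plane B = (μ₀/4π)·m/r³ (half the axial value).
B = (10⁻⁷)·(1.017×10⁻⁴) / (0.575)³ = 5.350×10⁻¹¹ T.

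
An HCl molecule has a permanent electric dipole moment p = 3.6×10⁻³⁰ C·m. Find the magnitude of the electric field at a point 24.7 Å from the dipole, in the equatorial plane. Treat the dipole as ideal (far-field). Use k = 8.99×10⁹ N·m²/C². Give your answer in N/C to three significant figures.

In the equatorial plane E = kp/r³.
E = (8.99×10⁹)(3.60×10⁻³⁰) / (2.47×10⁻⁹)³ = 2.148×10⁶ N/C.

E ≈ 2.15×10⁶ N/C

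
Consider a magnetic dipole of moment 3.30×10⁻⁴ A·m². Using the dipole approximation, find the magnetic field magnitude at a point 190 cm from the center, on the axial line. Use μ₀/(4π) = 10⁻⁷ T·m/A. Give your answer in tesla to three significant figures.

On axis B = (μ₀/4π)·2m/r³.
B = 2·(10⁻⁷)·(3.30×10⁻⁴) / (1.90)³ = 9.622×10⁻¹² T.

B ≈ 9.62×10⁻¹² T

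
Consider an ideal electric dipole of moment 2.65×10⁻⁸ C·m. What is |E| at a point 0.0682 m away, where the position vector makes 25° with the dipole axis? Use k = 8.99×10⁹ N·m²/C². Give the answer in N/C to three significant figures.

At angle θ the dipole field magnitude is E = (kp/r³)·√(1 + 3cos²θ).
kp/r³ = (8.99×10⁹)(2.65×10⁻⁸) / (0.0682)³ = 7.510×10⁵ N/C.
√(1 + 3cos²25°) = √(1 + 3·0.8214) = √3.4642 ≈ 1.8612.
E ≈ 7.510×10⁵ × 1.861 = 1.398×10⁶ N/C.

E ≈ 1.40×10⁶ N/C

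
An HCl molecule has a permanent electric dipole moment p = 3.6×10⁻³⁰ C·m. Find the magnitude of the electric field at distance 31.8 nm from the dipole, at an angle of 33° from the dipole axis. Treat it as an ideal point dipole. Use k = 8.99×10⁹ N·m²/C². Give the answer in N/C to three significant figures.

At angle θ the dipole field magnitude is E = (kp/r³)·√(1 + 3cos²θ).
kp/r³ = (8.99×10⁹)(3.60×10⁻³⁰) / (3.18×10⁻⁸)³ = 1006 N/C.
√(1 + 3cos²33°) = √(1 + 3·0.7034) = √3.1101 ≈ 1.7635.
E ≈ 1006 × 1.764 = 1775 N/C.

E ≈ 1770 N/C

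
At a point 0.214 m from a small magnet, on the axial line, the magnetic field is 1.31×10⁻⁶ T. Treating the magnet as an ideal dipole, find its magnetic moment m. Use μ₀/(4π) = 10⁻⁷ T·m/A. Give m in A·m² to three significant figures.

m ≈ 0.0642 A·m²

On axis B = (μ₀/4π)·2m/r³, so m = Br³·4π/(μ₀·2).
m = (1.31×10⁻⁶)·(0.214)³ / (2·10⁻⁷) = 0.06419 A·m².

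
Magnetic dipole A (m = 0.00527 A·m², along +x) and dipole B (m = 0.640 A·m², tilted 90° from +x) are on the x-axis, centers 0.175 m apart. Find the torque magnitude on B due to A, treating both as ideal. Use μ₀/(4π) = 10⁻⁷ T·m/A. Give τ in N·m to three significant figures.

τ ≈ 1.26×10⁻⁷ N·m

Dipole B is on the axis of dipole A, so B₁ there is axial: B₁ = (μ₀/4π)·2m₁/r³ along +x.
B₁ = 2(10⁻⁷)(0.00527)/(0.175)³ = 1.967×10⁻⁷ T.
τ = m₂ B₁ sinθ.
τ = (0.640)(1.967×10⁻⁷)·sin90° = 1.259×10⁻⁷ N·m.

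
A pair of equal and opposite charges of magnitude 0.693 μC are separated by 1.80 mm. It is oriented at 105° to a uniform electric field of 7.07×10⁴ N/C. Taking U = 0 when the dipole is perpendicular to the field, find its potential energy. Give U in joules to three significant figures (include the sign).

Dipole moment p = qd = (6.93×10⁻⁷ C)(0.00180 m) = 1.247×10⁻⁹ C·m.
U = −p·E = −pE cosθ.
U = −(1.247×10⁻⁹)(7.07×10⁴)·cos105° = 2.282×10⁻⁵ J.

U ≈ 2.28×10⁻⁵ J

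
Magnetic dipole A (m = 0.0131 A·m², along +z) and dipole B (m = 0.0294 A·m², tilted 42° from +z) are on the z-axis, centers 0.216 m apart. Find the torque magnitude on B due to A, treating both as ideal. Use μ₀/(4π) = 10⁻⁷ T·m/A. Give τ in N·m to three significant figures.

τ ≈ 5.11×10⁻⁹ N·m

Dipole B is on the axis of dipole A, so B₁ there is axial: B₁ = (μ₀/4π)·2m₁/r³ along +z.
B₁ = 2(10⁻⁷)(0.0131)/(0.216)³ = 2.600×10⁻⁷ T.
τ = m₂ B₁ sinθ.
τ = (0.0294)(2.600×10⁻⁷)·sin42° = 5.114×10⁻⁹ N·m.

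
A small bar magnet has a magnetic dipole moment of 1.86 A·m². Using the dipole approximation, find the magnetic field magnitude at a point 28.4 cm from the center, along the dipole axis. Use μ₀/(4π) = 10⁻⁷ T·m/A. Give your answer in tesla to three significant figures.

On axis B = (μ₀/4π)·2m/r³.
B = 2·(10⁻⁷)·(1.86) / (0.284)³ = 1.624×10⁻⁵ T.

B ≈ 1.62×10⁻⁵ T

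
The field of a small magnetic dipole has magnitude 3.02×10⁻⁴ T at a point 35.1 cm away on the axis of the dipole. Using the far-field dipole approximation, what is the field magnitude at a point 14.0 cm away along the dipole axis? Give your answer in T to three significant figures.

Dipole fields scale as 1/r³ in the far field; the geometry is the same at both points.
B₂ = B₁ · (r₁/r₂)³ = 3.02×10⁻⁴ · (35.1/14.0)³.
(r₁/r₂)³ = (2.507)³ = 15.76.
B₂ ≈ 0.004759 T.

B ≈ 0.00476 T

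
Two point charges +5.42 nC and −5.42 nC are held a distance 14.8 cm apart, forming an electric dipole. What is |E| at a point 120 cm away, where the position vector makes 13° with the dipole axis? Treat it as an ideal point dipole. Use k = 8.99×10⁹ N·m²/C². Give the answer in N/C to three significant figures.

E ≈ 8.19 N/C

Dipole moment p = qd = (5.42×10⁻⁹ C)(0.148 m) = 8.022×10⁻¹⁰ C·m.
At angle θ the dipole field magnitude is E = (kp/r³)·√(1 + 3cos²θ).
kp/r³ = (8.99×10⁹)(8.022×10⁻¹⁰) / (1.20)³ = 4.173 N/C.
√(1 + 3cos²13°) = √(1 + 3·0.9494) = √3.8482 ≈ 1.9617.
E ≈ 4.173 × 1.962 = 8.187 N/C.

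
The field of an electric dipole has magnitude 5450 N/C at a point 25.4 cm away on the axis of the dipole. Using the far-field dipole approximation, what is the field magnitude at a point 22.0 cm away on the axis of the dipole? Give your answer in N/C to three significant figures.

E ≈ 8390 N/C

Dipole fields scale as 1/r³ in the far field; the geometry is the same at both points.
E₂ = E₁ · (r₁/r₂)³ = 5450 · (25.4/22.0)³.
(r₁/r₂)³ = (1.155)³ = 1.539.
E₂ ≈ 8387 N/C.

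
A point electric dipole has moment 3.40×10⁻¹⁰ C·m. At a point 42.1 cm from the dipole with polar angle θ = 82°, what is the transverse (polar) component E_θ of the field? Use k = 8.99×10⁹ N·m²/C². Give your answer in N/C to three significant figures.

For a dipole, E_θ = (kp sinθ)/r³.
kp/r³ = (8.99×10⁹)(3.40×10⁻¹⁰)/(0.421)³ = 40.96 N/C.
E_θ = 40.96·sin82° = 40.56 N/C.

E_θ ≈ 40.6 N/C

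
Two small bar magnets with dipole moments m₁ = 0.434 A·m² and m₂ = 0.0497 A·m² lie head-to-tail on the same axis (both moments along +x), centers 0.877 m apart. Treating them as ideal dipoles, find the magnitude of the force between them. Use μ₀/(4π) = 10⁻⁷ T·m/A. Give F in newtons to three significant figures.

F ≈ 2.19×10⁻⁸ N

On-axis B of dipole 1: B = (μ₀/4π)·2m₁/r³. Force on dipole 2: F = m₂·dB/dr.
dB/dr = −(μ₀/4π)·6m₁/r⁴, so |F| = (μ₀/4π)·6m₁m₂/r⁴.
F = 6(10⁻⁷)(0.434)(0.0497)/(0.877)⁴ = 2.188×10⁻⁸ N.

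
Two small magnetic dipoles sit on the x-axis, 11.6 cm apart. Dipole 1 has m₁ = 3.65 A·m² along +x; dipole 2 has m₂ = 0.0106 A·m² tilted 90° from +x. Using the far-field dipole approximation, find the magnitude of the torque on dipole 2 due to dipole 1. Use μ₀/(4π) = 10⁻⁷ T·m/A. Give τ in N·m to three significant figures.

Dipole B is on the axis of dipole A, so B₁ there is axial: B₁ = (μ₀/4π)·2m₁/r³ along +x.
B₁ = 2(10⁻⁷)(3.65)/(0.116)³ = 4.677×10⁻⁴ T.
τ = m₂ B₁ sinθ.
τ = (0.0106)(4.677×10⁻⁴)·sin90° = 4.957×10⁻⁶ N·m.

τ ≈ 4.96×10⁻⁶ N·m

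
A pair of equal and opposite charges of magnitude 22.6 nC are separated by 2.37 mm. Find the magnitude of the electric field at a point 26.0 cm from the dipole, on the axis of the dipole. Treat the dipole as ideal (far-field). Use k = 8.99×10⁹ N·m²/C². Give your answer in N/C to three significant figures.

Dipole moment p = qd = (2.26×10⁻⁸ C)(0.00237 m) = 5.356×10⁻¹¹ C·m.
On the dipole axis E = 2kp/r³.
E = 2·(8.99×10⁹)(5.356×10⁻¹¹) / (0.260)³ = 54.79 N/C.

E ≈ 54.8 N/C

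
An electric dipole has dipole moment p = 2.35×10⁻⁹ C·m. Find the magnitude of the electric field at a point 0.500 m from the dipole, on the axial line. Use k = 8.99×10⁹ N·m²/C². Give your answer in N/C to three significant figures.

E ≈ 338 N/C

On the dipole axis E = 2kp/r³.
E = 2·(8.99×10⁹)(2.35×10⁻⁹) / (0.500)³ = 338.0 N/C.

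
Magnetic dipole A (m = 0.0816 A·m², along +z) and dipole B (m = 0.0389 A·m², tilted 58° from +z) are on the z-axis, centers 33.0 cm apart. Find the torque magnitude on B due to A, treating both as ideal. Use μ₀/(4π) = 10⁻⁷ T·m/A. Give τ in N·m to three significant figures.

τ ≈ 1.50×10⁻⁸ N·m

Dipole B is on the axis of dipole A, so B₁ there is axial: B₁ = (μ₀/4π)·2m₁/r³ along +z.
B₁ = 2(10⁻⁷)(0.0816)/(0.330)³ = 4.541×10⁻⁷ T.
τ = m₂ B₁ sinθ.
τ = (0.0389)(4.541×10⁻⁷)·sin58° = 1.498×10⁻⁸ N·m.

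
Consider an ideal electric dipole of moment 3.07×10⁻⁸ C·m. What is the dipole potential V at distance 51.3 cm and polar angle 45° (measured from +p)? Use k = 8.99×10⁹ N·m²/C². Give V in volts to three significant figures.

The dipole potential is V = kp cosθ / r².
V = (8.99×10⁹)(3.07×10⁻⁸)·cos45° / (0.513)² = 741.6 V.

V ≈ 742 V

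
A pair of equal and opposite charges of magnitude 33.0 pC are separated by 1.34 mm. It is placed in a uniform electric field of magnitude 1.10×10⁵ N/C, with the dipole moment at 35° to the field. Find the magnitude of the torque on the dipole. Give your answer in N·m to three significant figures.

Dipole moment p = qd = (3.30×10⁻¹¹ C)(0.00134 m) = 4.422×10⁻¹⁴ C·m.
Torque on an electric dipole: τ = pE sinθ.
τ = (4.422×10⁻¹⁴)(1.10×10⁵)·sin35° = 2.790×10⁻⁹ N·m.

τ ≈ 2.79×10⁻⁹ N·m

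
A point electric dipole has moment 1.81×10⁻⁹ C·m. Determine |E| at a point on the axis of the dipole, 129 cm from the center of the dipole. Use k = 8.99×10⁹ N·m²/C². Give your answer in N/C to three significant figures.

E ≈ 15.2 N/C

On the dipole axis E = 2kp/r³.
E = 2·(8.99×10⁹)(1.81×10⁻⁹) / (1.29)³ = 15.16 N/C.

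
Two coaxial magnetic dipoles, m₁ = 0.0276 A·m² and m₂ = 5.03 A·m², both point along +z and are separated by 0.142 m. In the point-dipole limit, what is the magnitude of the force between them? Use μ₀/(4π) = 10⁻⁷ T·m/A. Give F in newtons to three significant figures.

F ≈ 2.05×10⁻⁴ N

On-axis B of dipole 1: B = (μ₀/4π)·2m₁/r³. Force on dipole 2: F = m₂·dB/dr.
dB/dr = −(μ₀/4π)·6m₁/r⁴, so |F| = (μ₀/4π)·6m₁m₂/r⁴.
F = 6(10⁻⁷)(0.0276)(5.03)/(0.142)⁴ = 2.049×10⁻⁴ N.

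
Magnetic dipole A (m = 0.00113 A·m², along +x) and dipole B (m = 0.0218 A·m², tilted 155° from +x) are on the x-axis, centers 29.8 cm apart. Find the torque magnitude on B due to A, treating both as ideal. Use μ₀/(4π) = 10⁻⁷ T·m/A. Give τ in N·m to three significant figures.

τ ≈ 7.87×10⁻¹¹ N·m

Dipole B is on the axis of dipole A, so B₁ there is axial: B₁ = (μ₀/4π)·2m₁/r³ along +x.
B₁ = 2(10⁻⁷)(0.00113)/(0.298)³ = 8.540×10⁻⁹ T.
τ = m₂ B₁ sinθ.
τ = (0.0218)(8.540×10⁻⁹)·sin155° = 7.868×10⁻¹¹ N·m.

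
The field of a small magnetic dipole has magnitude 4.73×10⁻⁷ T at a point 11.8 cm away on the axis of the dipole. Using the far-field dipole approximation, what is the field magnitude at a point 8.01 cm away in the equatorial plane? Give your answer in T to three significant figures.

Dipole fields scale as 1/r³ in the far field.
The axial field is twice the equatorial field at the same r, so the geometry factor is 1/2.
B₂ = B₁ · (1/2) · (r₁/r₂)³ = 4.73×10⁻⁷ · 0.5 · (11.8/8.01)³.
(r₁/r₂)³ = (1.473)³ = 3.197.
B₂ ≈ 7.561×10⁻⁷ T.

B ≈ 7.56×10⁻⁷ T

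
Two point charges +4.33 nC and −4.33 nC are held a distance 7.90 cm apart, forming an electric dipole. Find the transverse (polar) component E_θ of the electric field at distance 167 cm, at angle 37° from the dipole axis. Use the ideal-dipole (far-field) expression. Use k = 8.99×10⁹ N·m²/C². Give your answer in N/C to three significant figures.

E_θ ≈ 0.397 N/C

Dipole moment p = qd = (4.33×10⁻⁹ C)(0.0790 m) = 3.421×10⁻¹⁰ C·m.
For a dipole, E_θ = (kp sinθ)/r³.
kp/r³ = (8.99×10⁹)(3.421×10⁻¹⁰)/(1.67)³ = 0.6603 N/C.
E_θ = 0.6603·sin37° = 0.3974 N/C.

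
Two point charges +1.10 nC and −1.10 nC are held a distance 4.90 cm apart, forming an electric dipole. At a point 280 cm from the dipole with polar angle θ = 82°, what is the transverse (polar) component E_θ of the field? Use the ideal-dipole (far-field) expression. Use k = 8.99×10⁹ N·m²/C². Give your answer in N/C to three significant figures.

Dipole moment p = qd = (1.10×10⁻⁹ C)(0.0490 m) = 5.39×10⁻¹¹ C·m.
For a dipole, E_θ = (kp sinθ)/r³.
kp/r³ = (8.99×10⁹)(5.39×10⁻¹¹)/(2.80)³ = 0.02207 N/C.
E_θ = 0.02207·sin82° = 0.02186 N/C.

E_θ ≈ 0.0219 N/C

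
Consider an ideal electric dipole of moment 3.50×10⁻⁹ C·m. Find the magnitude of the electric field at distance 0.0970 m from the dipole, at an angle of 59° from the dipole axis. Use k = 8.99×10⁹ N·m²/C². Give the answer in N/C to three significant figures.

At angle θ the dipole field magnitude is E = (kp/r³)·√(1 + 3cos²θ).
kp/r³ = (8.99×10⁹)(3.50×10⁻⁹) / (0.0970)³ = 3.448×10⁴ N/C.
√(1 + 3cos²59°) = √(1 + 3·0.2653) = √1.7958 ≈ 1.3401.
E ≈ 3.448×10⁴ × 1.340 = 4.620×10⁴ N/C.

E ≈ 4.62×10⁴ N/C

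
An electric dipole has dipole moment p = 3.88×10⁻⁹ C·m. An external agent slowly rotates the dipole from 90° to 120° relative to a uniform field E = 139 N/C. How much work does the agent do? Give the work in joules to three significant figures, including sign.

W_ext = ΔU = U(θ₂) − U(θ₁) = −pE cosθ₂ − (−pE cosθ₁) = pE(cosθ₁ − cosθ₂).
W = (3.88×10⁻⁹)(139)·(cos90° − cos120°) = (5.393×10⁻⁷)·(+0.5000) = 2.697×10⁻⁷ J.

W ≈ 2.70×10⁻⁷ J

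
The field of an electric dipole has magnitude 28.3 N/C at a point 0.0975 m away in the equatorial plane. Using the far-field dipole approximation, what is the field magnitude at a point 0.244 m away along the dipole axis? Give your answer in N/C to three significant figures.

Dipole fields scale as 1/r³ in the far field.
The axial field is twice the equatorial field at the same r, so the geometry factor is 2/1.
E₂ = E₁ · (2/1) · (r₁/r₂)³ = 28.3 · 2 · (0.0975/0.244)³.
(r₁/r₂)³ = (0.3996)³ = 0.0638.
E₂ ≈ 3.611 N/C.

E ≈ 3.61 N/C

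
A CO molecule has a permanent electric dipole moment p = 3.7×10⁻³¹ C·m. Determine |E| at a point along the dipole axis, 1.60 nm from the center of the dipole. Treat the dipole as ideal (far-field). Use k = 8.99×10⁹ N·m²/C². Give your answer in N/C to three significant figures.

On the dipole axis E = 2kp/r³.
E = 2·(8.99×10⁹)(3.70×10⁻³¹) / (1.60×10⁻⁹)³ = 1.624×10⁶ N/C.

E ≈ 1.62×10⁶ N/C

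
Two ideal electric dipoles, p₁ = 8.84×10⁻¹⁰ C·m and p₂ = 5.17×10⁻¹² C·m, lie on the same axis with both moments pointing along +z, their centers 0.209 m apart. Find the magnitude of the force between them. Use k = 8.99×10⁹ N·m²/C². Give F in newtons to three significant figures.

F ≈ 1.29×10⁻⁷ N

On-axis field of dipole 1 at distance r: E = 2kp₁/r³. Force on dipole 2 is F = p₂·dE/dr (gradient along axis).
dE/dr = −6kp₁/r⁴, so |F| = 6kp₁p₂/r⁴ (attractive for aligned moments).
F = 6(8.99×10⁹)(8.84×10⁻¹⁰)(5.17×10⁻¹²)/(0.209)⁴ = 1.292×10⁻⁷ N.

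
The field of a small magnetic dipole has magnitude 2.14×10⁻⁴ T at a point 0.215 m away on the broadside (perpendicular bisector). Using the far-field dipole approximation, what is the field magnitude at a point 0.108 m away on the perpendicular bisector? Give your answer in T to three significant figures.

B ≈ 0.00169 T

Dipole fields scale as 1/r³ in the far field; the geometry is the same at both points.
B₂ = B₁ · (r₁/r₂)³ = 2.14×10⁻⁴ · (0.215/0.108)³.
(r₁/r₂)³ = (1.991)³ = 7.889.
B₂ ≈ 0.001688 T.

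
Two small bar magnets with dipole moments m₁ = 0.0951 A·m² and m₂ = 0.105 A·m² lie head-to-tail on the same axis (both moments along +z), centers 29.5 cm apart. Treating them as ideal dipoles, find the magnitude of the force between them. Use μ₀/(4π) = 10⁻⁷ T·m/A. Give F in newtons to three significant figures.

On-axis B of dipole 1: B = (μ₀/4π)·2m₁/r³. Force on dipole 2: F = m₂·dB/dr.
dB/dr = −(μ₀/4π)·6m₁/r⁴, so |F| = (μ₀/4π)·6m₁m₂/r⁴.
F = 6(10⁻⁷)(0.0951)(0.105)/(0.295)⁴ = 7.911×10⁻⁷ N.

F ≈ 7.91×10⁻⁷ N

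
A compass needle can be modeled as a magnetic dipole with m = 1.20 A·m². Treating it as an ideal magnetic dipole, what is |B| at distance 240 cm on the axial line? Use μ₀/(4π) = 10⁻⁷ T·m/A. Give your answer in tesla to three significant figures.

B ≈ 1.74×10⁻⁸ T

On axis B = (μ₀/4π)·2m/r³.
B = 2·(10⁻⁷)·(1.20) / (2.40)³ = 1.736×10⁻⁸ T.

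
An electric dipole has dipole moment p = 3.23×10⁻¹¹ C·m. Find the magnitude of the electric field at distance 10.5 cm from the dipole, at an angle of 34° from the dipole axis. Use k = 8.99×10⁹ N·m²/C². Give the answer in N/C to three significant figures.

At angle θ the dipole field magnitude is E = (kp/r³)·√(1 + 3cos²θ).
kp/r³ = (8.99×10⁹)(3.23×10⁻¹¹) / (0.105)³ = 250.8 N/C.
√(1 + 3cos²34°) = √(1 + 3·0.6873) = √3.0619 ≈ 1.7498.
E ≈ 250.8 × 1.750 = 438.9 N/C.

E ≈ 439 N/C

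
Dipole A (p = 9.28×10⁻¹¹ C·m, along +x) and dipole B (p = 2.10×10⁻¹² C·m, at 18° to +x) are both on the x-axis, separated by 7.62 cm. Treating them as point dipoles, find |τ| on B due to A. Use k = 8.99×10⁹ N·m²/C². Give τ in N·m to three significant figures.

τ ≈ 2.45×10⁻⁹ N·m

The second dipole sits on the axis of the first, so the field there is axial: E₁ = 2kp₁/r³ along +x.
E₁ = 2(8.99×10⁹)(9.28×10⁻¹¹)/(0.0762)³ = 3771 N/C.
Torque on the second dipole: τ = p₂ E₁ sinθ.
τ = (2.10×10⁻¹²)(3771)·sin18° = 2.447×10⁻⁹ N·m.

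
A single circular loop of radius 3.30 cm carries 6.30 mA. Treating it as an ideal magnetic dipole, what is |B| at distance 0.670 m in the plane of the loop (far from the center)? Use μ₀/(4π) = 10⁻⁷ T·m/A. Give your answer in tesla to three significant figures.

B ≈ 7.17×10⁻¹² T

Magnetic moment m = IA = Iπa² = (0.00630)·π·(0.0330)² = 2.155×10⁻⁵ A·m².
In the equatorial plane B = (μ₀/4π)·m/r³ (half the axial value).
B = (10⁻⁷)·(2.155×10⁻⁵) / (0.670)³ = 7.165×10⁻¹² T.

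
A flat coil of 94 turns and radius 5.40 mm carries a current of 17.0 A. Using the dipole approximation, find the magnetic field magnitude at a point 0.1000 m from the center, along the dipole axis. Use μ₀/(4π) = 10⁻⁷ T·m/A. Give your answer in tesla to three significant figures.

m = NIA = NIπa² = 94·(17.0)·π·(0.00540)² = 0.1464 A·m².
On axis B = (μ₀/4π)·2m/r³.
B = 2·(10⁻⁷)·(0.1464) / (0.100)³ = 2.928×10⁻⁵ T.

B ≈ 2.93×10⁻⁵ T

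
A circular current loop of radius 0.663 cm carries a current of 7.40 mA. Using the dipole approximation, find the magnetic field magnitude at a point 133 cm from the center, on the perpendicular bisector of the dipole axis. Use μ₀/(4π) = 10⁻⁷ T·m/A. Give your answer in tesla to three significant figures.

B ≈ 4.34×10⁻¹⁴ T

Magnetic moment m = IA = Iπa² = (0.00740)·π·(0.00663)² = 1.022×10⁻⁶ A·m².
In the equatorial plane B = (μ₀/4π)·m/r³ (half the axial value).
B = (10⁻⁷)·(1.022×10⁻⁶) / (1.33)³ = 4.344×10⁻¹⁴ T.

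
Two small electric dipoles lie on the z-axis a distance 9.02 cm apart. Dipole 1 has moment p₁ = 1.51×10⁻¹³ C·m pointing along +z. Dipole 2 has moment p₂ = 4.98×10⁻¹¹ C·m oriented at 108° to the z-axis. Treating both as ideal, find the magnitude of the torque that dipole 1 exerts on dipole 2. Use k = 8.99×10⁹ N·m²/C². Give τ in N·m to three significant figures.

τ ≈ 1.75×10⁻¹⁰ N·m

The second dipole sits on the axis of the first, so the field there is axial: E₁ = 2kp₁/r³ along +z.
E₁ = 2(8.99×10⁹)(1.51×10⁻¹³)/(0.0902)³ = 3.700 N/C.
Torque on the second dipole: τ = p₂ E₁ sinθ.
τ = (4.98×10⁻¹¹)(3.700)·sin108° = 1.752×10⁻¹⁰ N·m.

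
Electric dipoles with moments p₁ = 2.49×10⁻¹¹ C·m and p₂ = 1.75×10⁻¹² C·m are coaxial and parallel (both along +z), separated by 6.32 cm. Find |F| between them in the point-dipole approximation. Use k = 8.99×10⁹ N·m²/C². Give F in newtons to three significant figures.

On-axis field of dipole 1 at distance r: E = 2kp₁/r³. Force on dipole 2 is F = p₂·dE/dr (gradient along axis).
dE/dr = −6kp₁/r⁴, so |F| = 6kp₁p₂/r⁴ (attractive for aligned moments).
F = 6(8.99×10⁹)(2.49×10⁻¹¹)(1.75×10⁻¹²)/(0.0632)⁴ = 1.473×10⁻⁷ N.

F ≈ 1.47×10⁻⁷ N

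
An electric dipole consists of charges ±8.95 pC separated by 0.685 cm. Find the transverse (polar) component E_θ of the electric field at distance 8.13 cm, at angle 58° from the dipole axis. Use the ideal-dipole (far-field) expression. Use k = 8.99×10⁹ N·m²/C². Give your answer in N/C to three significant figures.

E_θ ≈ 0.870 N/C

Dipole moment p = qd = (8.95×10⁻¹² C)(0.00685 m) = 6.131×10⁻¹⁴ C·m.
For a dipole, E_θ = (kp sinθ)/r³.
kp/r³ = (8.99×10⁹)(6.131×10⁻¹⁴)/(0.0813)³ = 1.026 N/C.
E_θ = 1.026·sin58° = 0.8698 N/C.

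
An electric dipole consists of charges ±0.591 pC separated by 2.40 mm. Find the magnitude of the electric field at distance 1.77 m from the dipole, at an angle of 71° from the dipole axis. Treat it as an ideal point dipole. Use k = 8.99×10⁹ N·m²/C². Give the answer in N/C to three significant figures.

E ≈ 2.64×10⁻⁶ N/C

Dipole moment p = qd = (5.91×10⁻¹³ C)(0.00240 m) = 1.418×10⁻¹⁵ C·m.
At angle θ the dipole field magnitude is E = (kp/r³)·√(1 + 3cos²θ).
kp/r³ = (8.99×10⁹)(1.418×10⁻¹⁵) / (1.77)³ = 2.299×10⁻⁶ N/C.
√(1 + 3cos²71°) = √(1 + 3·0.1060) = √1.3180 ≈ 1.1480.
E ≈ 2.299×10⁻⁶ × 1.148 = 2.639×10⁻⁶ N/C.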